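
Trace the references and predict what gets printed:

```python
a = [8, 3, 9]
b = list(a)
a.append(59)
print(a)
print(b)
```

Key concept: list() constructor creates copy.
Step by step:
`a = [8, 3, 9]` → a = [8, 3, 9]
`b = list(a)` → b = [8, 3, 9]
`a.append(59)` → a = [8, 3, 9, 59]
`print(a)` → prints [8, 3, 9, 59]
`print(b)` → prints [8, 3, 9]

Answer:
[8, 3, 9, 59]
[8, 3, 9]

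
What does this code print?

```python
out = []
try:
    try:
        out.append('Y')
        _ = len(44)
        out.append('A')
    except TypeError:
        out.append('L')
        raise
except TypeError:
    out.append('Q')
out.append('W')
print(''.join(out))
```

Execution trace: 'Y' (inner try body) → 'L' (inner except TypeError) → 'Q' (outer except TypeError) → 'W' (after the try/except). Output: YLQW

Answer: YLQW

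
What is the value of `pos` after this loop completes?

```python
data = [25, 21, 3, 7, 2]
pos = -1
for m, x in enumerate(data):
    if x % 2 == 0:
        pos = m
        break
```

First even number index in [25, 21, 3, 7, 2]
`pos` takes the values: -1 → 4

Answer: 4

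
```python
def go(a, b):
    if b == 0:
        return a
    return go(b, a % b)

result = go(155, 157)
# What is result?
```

go(155, 157) -> go(157, 155) -> go(155, 2) -> go(2, 1) -> go(1, 0) -> 1

Answer: 1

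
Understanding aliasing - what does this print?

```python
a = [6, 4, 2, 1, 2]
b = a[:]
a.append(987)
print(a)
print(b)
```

Key concept: slice [:] creates copy.
Step by step:
`a = [6, 4, 2, 1, 2]` → a = [6, 4, 2, 1, 2]
`b = a[:]` → b = [6, 4, 2, 1, 2]
`a.append(987)` → a = [6, 4, 2, 1, 2, 987]
`print(a)` → prints [6, 4, 2, 1, 2, 987]
`print(b)` → prints [6, 4, 2, 1, 2]

Answer:
[6, 4, 2, 1, 2, 987]
[6, 4, 2, 1, 2]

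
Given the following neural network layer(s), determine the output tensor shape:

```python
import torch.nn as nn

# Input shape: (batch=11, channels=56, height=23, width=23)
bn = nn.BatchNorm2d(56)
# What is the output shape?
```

Input: (11, 56, 23, 23) -> Output: (11, 56, 23, 23)

Answer: (11, 56, 23, 23)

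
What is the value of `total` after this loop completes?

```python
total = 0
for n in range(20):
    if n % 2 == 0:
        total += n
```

Sum of even numbers 0 to 19
`total` takes the values: 0 → 2 → 6 → 12 → 20 → 30 → 42 → 56 → 72 → 90

Answer: 90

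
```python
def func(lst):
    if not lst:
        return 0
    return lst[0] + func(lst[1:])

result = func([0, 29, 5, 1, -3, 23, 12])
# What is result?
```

0 + 29 + 5 + 1 + (-3) + 23 + 12 + 0 = 67

Answer: 67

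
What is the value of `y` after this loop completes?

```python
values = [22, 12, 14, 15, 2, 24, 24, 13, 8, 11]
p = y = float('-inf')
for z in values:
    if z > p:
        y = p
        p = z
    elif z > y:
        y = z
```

Second largest (with repeats) in [22, 12, 14, 15, 2, 24, 24, 13, 8, 11]
`y` takes the values: -inf → 12 → 14 → 15 → 22 → 24

Answer: 24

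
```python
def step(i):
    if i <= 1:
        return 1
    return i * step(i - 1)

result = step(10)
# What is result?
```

step(10) = 10 * 9 * 8 * 7 * 6 * 5 * 4 * 3 * 2 * 1 = 3628800

Answer: 3628800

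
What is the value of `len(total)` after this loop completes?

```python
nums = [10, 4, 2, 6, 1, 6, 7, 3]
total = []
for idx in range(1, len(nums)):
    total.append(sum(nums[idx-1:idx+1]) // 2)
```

Number of 2-element averages
`total` takes the values: [] → [7] → [7, 3] → [7, 3, 4] → [7, 3, 4, 3] → [7, 3, 4, 3, 3] → [7, 3, 4, 3, 3, 6] → [7, 3, 4, 3, 3, 6, 5]
So `len(total)` = 7

Answer: 7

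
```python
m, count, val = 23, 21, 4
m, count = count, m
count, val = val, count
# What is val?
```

Trace:
`m, count, val = 23, 21, 4` → m = 23; count = 21; val = 4
`m, count = count, m` → m = 21; count = 23
`count, val = val, count` → count = 4; val = 23
So val = 23

Answer: 23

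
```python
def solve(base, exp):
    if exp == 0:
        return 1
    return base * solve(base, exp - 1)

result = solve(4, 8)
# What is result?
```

solve(4, 8) = 4 * 4 * 4 * 4 * 4 * 4 * 4 * 4 = 65536

Answer: 65536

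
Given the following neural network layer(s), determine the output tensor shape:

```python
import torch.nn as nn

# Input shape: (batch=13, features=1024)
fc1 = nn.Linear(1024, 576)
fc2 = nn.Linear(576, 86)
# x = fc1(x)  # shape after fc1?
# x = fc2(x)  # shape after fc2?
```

Input: (13, 1024) -> after fc1: (13, 576) -> Output: (13, 86)

Answer: (13, 86)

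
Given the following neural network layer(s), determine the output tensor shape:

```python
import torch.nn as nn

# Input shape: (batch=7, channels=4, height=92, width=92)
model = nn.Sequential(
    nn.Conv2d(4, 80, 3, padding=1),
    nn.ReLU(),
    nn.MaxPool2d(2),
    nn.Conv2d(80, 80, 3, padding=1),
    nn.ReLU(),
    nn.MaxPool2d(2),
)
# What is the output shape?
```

Input: (7, 4, 92, 92) -> after first Conv2d: (7, 80, 92, 92) -> after first MaxPool2d: (7, 80, 46, 46) -> after second Conv2d: (7, 80, 46, 46) -> Output: (7, 80, 23, 23)

Answer: (7, 80, 23, 23)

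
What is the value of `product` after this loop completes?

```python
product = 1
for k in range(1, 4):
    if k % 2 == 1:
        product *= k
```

Product of odd numbers 1 to 3
`product` takes the values: 1 → 3

Answer: 3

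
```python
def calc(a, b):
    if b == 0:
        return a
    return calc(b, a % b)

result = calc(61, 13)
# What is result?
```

calc(61, 13) -> calc(13, 9) -> calc(9, 4) -> calc(4, 1) -> calc(1, 0) -> 1

Answer: 1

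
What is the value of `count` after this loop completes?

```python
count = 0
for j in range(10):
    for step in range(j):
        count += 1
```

Triangle number: 0+1+2+...+9
`count` takes the values: 0 → 1 → 2 → 3 → 4 → 5 → 6 → 7 → 8 → 9 → 10 → 11 → 12 → 13 → 14 → 15 → 16 → 17 → 18 → 19 → 20 → 21 → 22 → 23 → 24 → 25 → 26 → 27 → 28 → 29 → … → 41 → 42 → 43 → 44 → 45

Answer: 45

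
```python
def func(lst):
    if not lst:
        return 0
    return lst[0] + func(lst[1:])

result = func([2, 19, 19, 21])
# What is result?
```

2 + 19 + 19 + 21 + 0 = 61

Answer: 61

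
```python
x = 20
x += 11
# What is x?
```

Trace:
`x = 20` → x = 20
`x += 11` → x = 31
So x = 31

Answer: 31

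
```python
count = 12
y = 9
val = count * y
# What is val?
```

Trace:
`count = 12` → count = 12
`y = 9` → y = 9
`val = count * y` → val = 108
So val = 108

Answer: 108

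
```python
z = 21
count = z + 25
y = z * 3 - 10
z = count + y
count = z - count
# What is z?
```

Trace:
`z = 21` → z = 21
`count = z + 25` → count = 46
`y = z * 3 - 10` → y = 53
`z = count + y` → z = 99
`count = z - count` → count = 53
So z = 99

Answer: 99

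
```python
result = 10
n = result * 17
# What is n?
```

Trace:
`result = 10` → result = 10
`n = result * 17` → n = 170
So n = 170

Answer: 170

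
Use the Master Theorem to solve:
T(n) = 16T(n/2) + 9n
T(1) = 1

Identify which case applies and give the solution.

a=16, b=2, f(n)=9n. log_2(16) = 4. Since c=1 < 4, Case 1 applies: T(n) = Θ(n^log_b(a)) = O(n^4).

Answer: O(n^4) - Case 1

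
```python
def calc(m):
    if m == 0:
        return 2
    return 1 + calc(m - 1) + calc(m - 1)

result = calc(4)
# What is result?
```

calc(m) = 1 + 2·calc(m-1), calc(0)=2. Closed form: (2+1)·2^4 - 1 = 47.

Answer: 47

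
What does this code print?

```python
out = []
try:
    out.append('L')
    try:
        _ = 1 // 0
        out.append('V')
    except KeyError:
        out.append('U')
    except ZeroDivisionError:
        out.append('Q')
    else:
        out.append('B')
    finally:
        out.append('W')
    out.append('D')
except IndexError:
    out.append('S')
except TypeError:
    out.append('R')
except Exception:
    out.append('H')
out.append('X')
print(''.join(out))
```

Execution trace: 'L' (try body) → 'Q' (inner except ZeroDivisionError) → 'W' (inner finally) → 'D' (try body, no exception) → 'X' (after the try/except). Output: LQWDX

Answer: LQWDX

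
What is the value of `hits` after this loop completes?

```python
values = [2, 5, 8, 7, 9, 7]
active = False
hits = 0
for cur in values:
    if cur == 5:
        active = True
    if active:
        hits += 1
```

Count elements after first 5 in [2, 5, 8, 7, 9, 7]
`hits` takes the values: 0 → 1 → 2 → 3 → 4 → 5

Answer: 5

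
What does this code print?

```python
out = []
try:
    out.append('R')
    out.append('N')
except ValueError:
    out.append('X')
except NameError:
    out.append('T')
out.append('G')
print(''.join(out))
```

Execution trace: 'R' (try body) → 'N' (try body, no exception) → 'G' (after the try/except). Output: RNG

Answer: RNG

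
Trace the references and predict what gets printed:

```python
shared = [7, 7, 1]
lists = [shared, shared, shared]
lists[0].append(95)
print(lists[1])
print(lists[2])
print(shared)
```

Key concept: list of same reference.
Step by step:
`shared = [7, 7, 1]` → shared = [7, 7, 1]
`lists = [shared, shared, shared]` → lists = [[7, 7, 1], [7, 7, 1], [7, 7, 1]]
`lists[0].append(95)` → shared = [7, 7, 1, 95]; lists = [[7, 7, 1, 95], [7, 7, 1, 95], [7, 7, 1, 95]]
`print(lists[1])` → prints [7, 7, 1, 95]
`print(lists[2])` → prints [7, 7, 1, 95]
`print(shared)` → prints [7, 7, 1, 95]

Answer:
[7, 7, 1, 95]
[7, 7, 1, 95]
[7, 7, 1, 95]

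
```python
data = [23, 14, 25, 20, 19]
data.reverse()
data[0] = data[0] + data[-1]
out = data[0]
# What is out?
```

Trace:
`data = [23, 14, 25, 20, 19]` → data = [23, 14, 25, 20, 19]
`data.reverse()` → data = [19, 20, 25, 14, 23]
`data[0] = data[0] + data[-1]` → data = [42, 20, 25, 14, 23]
`out = data[0]` → out = 42
So out = 42

Answer: 42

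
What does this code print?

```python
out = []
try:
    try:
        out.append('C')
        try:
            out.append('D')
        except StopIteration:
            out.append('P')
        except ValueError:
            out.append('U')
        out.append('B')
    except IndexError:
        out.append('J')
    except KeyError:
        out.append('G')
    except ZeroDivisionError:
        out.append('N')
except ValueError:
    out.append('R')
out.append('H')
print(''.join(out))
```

Execution trace: 'C' (try body) → 'D' (inner try body, no exception) → 'B' (try body, no exception) → 'H' (after the try/except). Output: CDBH

Answer: CDBH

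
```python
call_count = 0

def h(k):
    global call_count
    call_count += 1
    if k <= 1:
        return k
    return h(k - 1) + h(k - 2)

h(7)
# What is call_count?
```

Calls(k) = 1 + Calls(k-1) + Calls(k-2); Calls(0)=Calls(1)=1. For k=7 this gives 41.

Answer: 41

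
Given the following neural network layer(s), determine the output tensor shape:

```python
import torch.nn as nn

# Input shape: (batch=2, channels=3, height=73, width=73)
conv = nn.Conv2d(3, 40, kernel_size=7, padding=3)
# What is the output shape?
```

Input: (2, 3, 73, 73) -> Output: (2, 40, 73, 73)

Answer: (2, 40, 73, 73)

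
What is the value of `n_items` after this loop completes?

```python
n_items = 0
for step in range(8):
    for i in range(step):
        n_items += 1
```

Triangle number: 0+1+2+...+7
`n_items` takes the values: 0 → 1 → 2 → 3 → 4 → 5 → 6 → 7 → 8 → 9 → 10 → 11 → 12 → 13 → 14 → 15 → 16 → 17 → 18 → 19 → 20 → 21 → 22 → 23 → 24 → 25 → 26 → 27 → 28

Answer: 28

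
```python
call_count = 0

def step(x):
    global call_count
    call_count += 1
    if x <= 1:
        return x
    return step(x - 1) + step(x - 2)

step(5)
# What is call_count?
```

Calls(x) = 1 + Calls(x-1) + Calls(x-2); Calls(0)=Calls(1)=1. For x=5 this gives 15.

Answer: 15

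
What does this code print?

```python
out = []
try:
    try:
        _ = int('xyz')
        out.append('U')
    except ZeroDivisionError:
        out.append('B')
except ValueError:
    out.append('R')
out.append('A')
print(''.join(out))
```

Execution trace: 'R' (outer except ValueError) → 'A' (after the try/except). Output: RA

Answer: RA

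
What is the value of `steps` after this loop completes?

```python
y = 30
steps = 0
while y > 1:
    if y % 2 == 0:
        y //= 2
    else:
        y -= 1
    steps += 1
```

Steps to reduce 30 to 1
`steps` takes the values: 0 → 1 → 2 → 3 → 4 → 5 → 6 → 7

Answer: 7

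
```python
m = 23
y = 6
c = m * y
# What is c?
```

Trace:
`m = 23` → m = 23
`y = 6` → y = 6
`c = m * y` → c = 138
So c = 138

Answer: 138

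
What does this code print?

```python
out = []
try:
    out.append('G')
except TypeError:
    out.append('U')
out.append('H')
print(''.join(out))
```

Execution trace: 'G' (try body, no exception) → 'H' (after the try/except). Output: GH

Answer: GH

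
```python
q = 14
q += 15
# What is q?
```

Trace:
`q = 14` → q = 14
`q += 15` → q = 29
So q = 29

Answer: 29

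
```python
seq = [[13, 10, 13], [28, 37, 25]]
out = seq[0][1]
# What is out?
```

Trace:
`seq = [[13, 10, 13], [28, 37, 25]]` → seq = [[13, 10, 13], [28, 37, 25]]
`out = seq[0][1]` → out = 10
So out = 10

Answer: 10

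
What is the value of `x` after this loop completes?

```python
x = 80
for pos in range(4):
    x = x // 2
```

Halve 4 times: 80 // 2^4 = 5
`x` takes the values: 80 → 40 → 20 → 10 → 5

Answer: 5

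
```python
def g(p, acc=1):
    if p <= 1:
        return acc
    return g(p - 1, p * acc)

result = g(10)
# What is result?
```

Accumulator trace (n, acc): (10, 1) -> (9, 10) -> (8, 90) -> (7, 720) -> (6, 5040) -> (5, 30240) -> (4, 151200) -> (3, 604800) -> (2, 1814400) -> (1, 3628800) -> return 3628800

Answer: 3628800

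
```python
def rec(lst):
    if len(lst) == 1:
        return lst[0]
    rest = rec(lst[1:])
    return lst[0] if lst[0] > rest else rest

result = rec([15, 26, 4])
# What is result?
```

Recursive max over [15, 26, 4] = 26

Answer: 26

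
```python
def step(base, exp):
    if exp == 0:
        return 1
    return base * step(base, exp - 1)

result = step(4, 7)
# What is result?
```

step(4, 7) = 4 * 4 * 4 * 4 * 4 * 4 * 4 = 16384

Answer: 16384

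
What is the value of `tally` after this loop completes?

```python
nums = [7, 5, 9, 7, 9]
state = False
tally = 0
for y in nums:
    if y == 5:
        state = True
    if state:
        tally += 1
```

Count elements after first 5 in [7, 5, 9, 7, 9]
`tally` takes the values: 0 → 1 → 2 → 3 → 4

Answer: 4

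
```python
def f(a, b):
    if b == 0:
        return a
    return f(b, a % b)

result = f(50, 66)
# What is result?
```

f(50, 66) -> f(66, 50) -> f(50, 16) -> f(16, 2) -> f(2, 0) -> 2

Answer: 2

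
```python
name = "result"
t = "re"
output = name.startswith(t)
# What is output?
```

Trace:
`name = "result"` → name = 'result'
`t = "re"` → t = 're'
`output = name.startswith(t)` → output = True
So output = True

Answer: True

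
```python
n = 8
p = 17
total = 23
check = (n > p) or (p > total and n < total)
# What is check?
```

Trace:
`n = 8` → n = 8
`p = 17` → p = 17
`total = 23` → total = 23
`check = (n > p) or (p > total and n < total)` → check = False
So check = False

Answer: False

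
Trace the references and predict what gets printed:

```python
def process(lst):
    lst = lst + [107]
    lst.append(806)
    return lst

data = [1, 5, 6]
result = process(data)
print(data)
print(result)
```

Key concept: rebinding parameter vs mutation.
Step by step:
`data = [1, 5, 6]` → data = [1, 5, 6]
`result = process(data)` → result = [1, 5, 6, 107, 806]
`print(data)` → prints [1, 5, 6]
`print(result)` → prints [1, 5, 6, 107, 806]

Answer:
[1, 5, 6]
[1, 5, 6, 107, 806]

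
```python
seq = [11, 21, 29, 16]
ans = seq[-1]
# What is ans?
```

Trace:
`seq = [11, 21, 29, 16]` → seq = [11, 21, 29, 16]
`ans = seq[-1]` → ans = 16
So ans = 16

Answer: 16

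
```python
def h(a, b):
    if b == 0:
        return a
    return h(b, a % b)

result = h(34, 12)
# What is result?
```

h(34, 12) -> h(12, 10) -> h(10, 2) -> h(2, 0) -> 2

Answer: 2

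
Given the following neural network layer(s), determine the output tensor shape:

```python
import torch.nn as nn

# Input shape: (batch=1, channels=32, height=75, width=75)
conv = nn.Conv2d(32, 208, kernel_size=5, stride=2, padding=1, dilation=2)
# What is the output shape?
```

Input: (1, 32, 75, 75) -> Output: (1, 208, 35, 35)

Answer: (1, 208, 35, 35)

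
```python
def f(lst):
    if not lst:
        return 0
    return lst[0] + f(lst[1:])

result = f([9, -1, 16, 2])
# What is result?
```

9 + (-1) + 16 + 2 + 0 = 26

Answer: 26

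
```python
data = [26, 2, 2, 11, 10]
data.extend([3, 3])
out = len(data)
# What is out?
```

Trace:
`data = [26, 2, 2, 11, 10]` → data = [26, 2, 2, 11, 10]
`data.extend([3, 3])` → data = [26, 2, 2, 11, 10, 3, 3]
`out = len(data)` → out = 7
So out = 7

Answer: 7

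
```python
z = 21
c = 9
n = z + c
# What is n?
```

Trace:
`z = 21` → z = 21
`c = 9` → c = 9
`n = z + c` → n = 30
So n = 30

Answer: 30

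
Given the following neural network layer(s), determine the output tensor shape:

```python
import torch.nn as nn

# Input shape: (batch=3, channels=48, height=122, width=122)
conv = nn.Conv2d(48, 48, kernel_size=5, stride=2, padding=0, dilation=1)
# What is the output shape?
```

Input: (3, 48, 122, 122) -> Output: (3, 48, 59, 59)

Answer: (3, 48, 59, 59)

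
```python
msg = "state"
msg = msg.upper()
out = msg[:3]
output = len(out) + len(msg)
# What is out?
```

Trace:
`msg = "state"` → msg = 'state'
`msg = msg.upper()` → msg = 'STATE'
`out = msg[:3]` → out = 'STA'
`output = len(out) + len(msg)` → output = 8
So out = 'STA'

Answer: 'STA'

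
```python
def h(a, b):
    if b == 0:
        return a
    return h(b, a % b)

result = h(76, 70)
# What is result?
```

h(76, 70) -> h(70, 6) -> h(6, 4) -> h(4, 2) -> h(2, 0) -> 2

Answer: 2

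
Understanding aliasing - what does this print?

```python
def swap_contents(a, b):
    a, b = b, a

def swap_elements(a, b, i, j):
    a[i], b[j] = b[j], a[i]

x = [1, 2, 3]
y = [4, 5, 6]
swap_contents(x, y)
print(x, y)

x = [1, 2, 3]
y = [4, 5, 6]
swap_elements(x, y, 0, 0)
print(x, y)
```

Key concept: parameter rebinding vs mutation.
Step by step:
`x = [1, 2, 3]` → x = [1, 2, 3]
`y = [4, 5, 6]` → y = [4, 5, 6]
`swap_contents(x, y)` → no visible change to tracked variables
`print(x, y)` → prints [1, 2, 3] [4, 5, 6]
`x = [1, 2, 3]` → x = [1, 2, 3]
`y = [4, 5, 6]` → y = [4, 5, 6]
`swap_elements(x, y, 0, 0)` → x = [4, 2, 3]; y = [1, 5, 6]
`print(x, y)` → prints [4, 2, 3] [1, 5, 6]

Answer:
[1, 2, 3] [4, 5, 6]
[4, 2, 3] [1, 5, 6]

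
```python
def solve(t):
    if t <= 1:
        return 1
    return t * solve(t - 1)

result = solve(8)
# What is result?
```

solve(8) = 8 * 7 * 6 * 5 * 4 * 3 * 2 * 1 = 40320

Answer: 40320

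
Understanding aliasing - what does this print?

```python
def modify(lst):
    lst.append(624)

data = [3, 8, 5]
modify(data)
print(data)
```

Key concept: function modifies passed list.
Step by step:
`data = [3, 8, 5]` → data = [3, 8, 5]
`modify(data)` → data = [3, 8, 5, 624]
`print(data)` → prints [3, 8, 5, 624]

Answer: [3, 8, 5, 624]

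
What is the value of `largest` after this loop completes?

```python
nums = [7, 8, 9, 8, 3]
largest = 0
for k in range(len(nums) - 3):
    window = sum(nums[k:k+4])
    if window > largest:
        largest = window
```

Max sum of 4-element window in [7, 8, 9, 8, 3]
`largest` takes the values: 0 → 32

Answer: 32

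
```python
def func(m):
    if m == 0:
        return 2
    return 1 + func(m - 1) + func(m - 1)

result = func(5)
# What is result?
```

func(m) = 1 + 2·func(m-1), func(0)=2. Closed form: (2+1)·2^5 - 1 = 95.

Answer: 95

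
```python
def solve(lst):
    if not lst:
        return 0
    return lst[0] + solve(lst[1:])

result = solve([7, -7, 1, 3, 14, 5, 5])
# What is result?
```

7 + (-7) + 1 + 3 + 14 + 5 + 5 + 0 = 28

Answer: 28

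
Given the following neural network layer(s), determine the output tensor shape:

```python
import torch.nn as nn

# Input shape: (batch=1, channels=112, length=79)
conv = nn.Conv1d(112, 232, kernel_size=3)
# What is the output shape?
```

Input: (1, 112, 79) -> Output: (1, 232, 77)

Answer: (1, 232, 77)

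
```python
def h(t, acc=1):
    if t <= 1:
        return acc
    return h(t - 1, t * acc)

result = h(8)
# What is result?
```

Accumulator trace (n, acc): (8, 1) -> (7, 8) -> (6, 56) -> (5, 336) -> (4, 1680) -> (3, 6720) -> (2, 20160) -> (1, 40320) -> return 40320

Answer: 40320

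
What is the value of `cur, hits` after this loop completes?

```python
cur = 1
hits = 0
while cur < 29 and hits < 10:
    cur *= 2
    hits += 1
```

Double until >= 29 or 10 iterations
`cur, hits` takes the values: (1, 0) → (2, 0) → (2, 1) → (4, 1) → (4, 2) → (8, 2) → (8, 3) → (16, 3) → (16, 4) → (32, 4) → (32, 5)

Answer: 32, 5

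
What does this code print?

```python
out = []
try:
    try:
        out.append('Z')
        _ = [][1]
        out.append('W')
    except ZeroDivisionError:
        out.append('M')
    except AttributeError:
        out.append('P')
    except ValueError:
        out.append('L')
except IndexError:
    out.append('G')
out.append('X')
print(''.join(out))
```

Execution trace: 'Z' (try body) → 'G' (outer except IndexError) → 'X' (after the try/except). Output: ZGX

Answer: ZGX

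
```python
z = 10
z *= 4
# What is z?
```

Trace:
`z = 10` → z = 10
`z *= 4` → z = 40
So z = 40

Answer: 40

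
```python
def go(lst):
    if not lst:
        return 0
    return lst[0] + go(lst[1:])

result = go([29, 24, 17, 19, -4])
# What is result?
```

29 + 24 + 17 + 19 + (-4) + 0 = 85

Answer: 85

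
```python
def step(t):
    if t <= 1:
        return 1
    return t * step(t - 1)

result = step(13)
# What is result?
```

step(13) = 13 * 12 * 11 * 10 * 9 * 8 * 7 * 6 * 5 * 4 * 3 * 2 * 1 = 6227020800

Answer: 6227020800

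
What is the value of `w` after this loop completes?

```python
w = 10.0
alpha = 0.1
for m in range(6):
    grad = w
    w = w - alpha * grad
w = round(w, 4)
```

Gradient descent: w = 10.0 * (1 - 0.1)^6
`w` takes the values: 10.0 → 9.0 → 8.1 → 7.29 → 6.561 → 5.9049 → 5.31441 → 5.3144

Answer: 5.3144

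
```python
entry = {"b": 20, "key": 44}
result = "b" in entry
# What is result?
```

Trace:
`entry = {"b": 20, "key": 44}` → entry = {'b': 20, 'key': 44}
`result = "b" in entry` → result = True
So result = True

Answer: True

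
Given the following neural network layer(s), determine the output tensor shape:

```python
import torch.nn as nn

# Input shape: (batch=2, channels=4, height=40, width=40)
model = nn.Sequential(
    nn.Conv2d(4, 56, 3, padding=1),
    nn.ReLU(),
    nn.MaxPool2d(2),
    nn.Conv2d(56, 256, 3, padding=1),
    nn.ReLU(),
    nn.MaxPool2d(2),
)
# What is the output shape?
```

Input: (2, 4, 40, 40) -> after first Conv2d: (2, 56, 40, 40) -> after first MaxPool2d: (2, 56, 20, 20) -> after second Conv2d: (2, 256, 20, 20) -> Output: (2, 256, 10, 10)

Answer: (2, 256, 10, 10)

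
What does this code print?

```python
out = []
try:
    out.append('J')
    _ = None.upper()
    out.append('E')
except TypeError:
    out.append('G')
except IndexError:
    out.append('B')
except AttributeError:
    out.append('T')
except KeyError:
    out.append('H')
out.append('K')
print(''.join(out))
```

Execution trace: 'J' (try body) → 'T' (except AttributeError) → 'K' (after the try/except). Output: JTK

Answer: JTK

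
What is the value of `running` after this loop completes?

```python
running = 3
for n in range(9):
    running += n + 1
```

Start at 3, add 1 to 9 = 48
`running` takes the values: 3 → 4 → 6 → 9 → 13 → 18 → 24 → 31 → 39 → 48

Answer: 48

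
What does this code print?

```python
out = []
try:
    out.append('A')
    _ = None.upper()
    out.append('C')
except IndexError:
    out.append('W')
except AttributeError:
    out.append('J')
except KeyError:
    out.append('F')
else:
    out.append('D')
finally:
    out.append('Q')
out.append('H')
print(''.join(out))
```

Execution trace: 'A' (try body) → 'J' (except AttributeError) → 'Q' (finally) → 'H' (after the try/except). Output: AJQH

Answer: AJQH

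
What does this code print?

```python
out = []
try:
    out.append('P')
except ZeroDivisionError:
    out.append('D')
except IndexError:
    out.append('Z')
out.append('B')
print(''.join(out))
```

Execution trace: 'P' (try body, no exception) → 'B' (after the try/except). Output: PB

Answer: PB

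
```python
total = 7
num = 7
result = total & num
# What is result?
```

Trace:
`total = 7` → total = 7
`num = 7` → num = 7
`result = total & num` → result = 7
So result = 7

Answer: 7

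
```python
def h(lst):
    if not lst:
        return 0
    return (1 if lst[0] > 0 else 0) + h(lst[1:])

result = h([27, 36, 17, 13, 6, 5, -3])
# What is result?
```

Count of positive elements in [27, 36, 17, 13, 6, 5, -3] = 6

Answer: 6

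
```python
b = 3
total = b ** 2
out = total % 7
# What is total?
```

Trace:
`b = 3` → b = 3
`total = b ** 2` → total = 9
`out = total % 7` → out = 2
So total = 9

Answer: 9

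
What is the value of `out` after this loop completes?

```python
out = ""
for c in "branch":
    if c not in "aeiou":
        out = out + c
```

Remove vowels from 'branch'
`out` takes the values: "" → "b" → "br" → "brn" → "brnc" → "brnch"

Answer: "brnch"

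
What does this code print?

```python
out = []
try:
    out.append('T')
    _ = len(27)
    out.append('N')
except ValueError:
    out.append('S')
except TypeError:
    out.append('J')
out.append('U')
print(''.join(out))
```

Execution trace: 'T' (try body) → 'J' (except TypeError) → 'U' (after the try/except). Output: TJU

Answer: TJU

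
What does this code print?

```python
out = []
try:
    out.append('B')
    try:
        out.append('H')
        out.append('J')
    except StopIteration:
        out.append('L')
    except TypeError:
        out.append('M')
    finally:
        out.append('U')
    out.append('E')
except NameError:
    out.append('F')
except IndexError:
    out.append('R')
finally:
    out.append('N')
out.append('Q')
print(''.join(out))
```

Execution trace: 'B' (try body) → 'H' (inner try body) → 'J' (inner try body, no exception) → 'U' (inner finally) → 'E' (try body, no exception) → 'N' (finally) → 'Q' (after the try/except). Output: BHJUENQ

Answer: BHJUENQ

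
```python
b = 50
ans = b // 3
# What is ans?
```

Trace:
`b = 50` → b = 50
`ans = b // 3` → ans = 16
So ans = 16

Answer: 16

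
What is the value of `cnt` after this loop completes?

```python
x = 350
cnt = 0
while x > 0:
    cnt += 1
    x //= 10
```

Count digits by repeated division by 10
`cnt` takes the values: 0 → 1 → 2 → 3

Answer: 3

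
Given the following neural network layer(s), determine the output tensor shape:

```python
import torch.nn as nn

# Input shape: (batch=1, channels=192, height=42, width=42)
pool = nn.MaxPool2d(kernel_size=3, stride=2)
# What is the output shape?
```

Input: (1, 192, 42, 42) -> Output: (1, 192, 20, 20)

Answer: (1, 192, 20, 20)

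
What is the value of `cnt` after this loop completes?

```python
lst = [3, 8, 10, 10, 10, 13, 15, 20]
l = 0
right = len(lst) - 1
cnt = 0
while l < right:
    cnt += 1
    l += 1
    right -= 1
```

Iterations until pointers meet (list length 8)
`cnt` takes the values: 0 → 1 → 2 → 3 → 4

Answer: 4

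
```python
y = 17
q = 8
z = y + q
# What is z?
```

Trace:
`y = 17` → y = 17
`q = 8` → q = 8
`z = y + q` → z = 25
So z = 25

Answer: 25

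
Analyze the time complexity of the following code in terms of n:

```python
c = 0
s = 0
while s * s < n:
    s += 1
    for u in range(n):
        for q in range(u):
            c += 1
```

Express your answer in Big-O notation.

Each loop level contributes: √n × n × n. Multiplying the contributions gives O(n^2√n).

Answer: O(n^2√n)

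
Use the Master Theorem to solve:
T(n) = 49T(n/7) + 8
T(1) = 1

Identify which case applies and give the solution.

a=49, b=7, f(n)=8. log_7(49) = 2. Since c=0 < 2, Case 1 applies: T(n) = Θ(n^log_b(a)) = O(n^2).

Answer: O(n^2) - Case 1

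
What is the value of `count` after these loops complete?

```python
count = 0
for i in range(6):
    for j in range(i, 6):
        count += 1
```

Upper triangle: 6 + 5 + ... + 1
`count` takes the values: 0 → 1 → 2 → 3 → 4 → 5 → 6 → 7 → 8 → 9 → 10 → 11 → 12 → 13 → 14 → 15 → 16 → 17 → 18 → 19 → 20 → 21

Answer: 21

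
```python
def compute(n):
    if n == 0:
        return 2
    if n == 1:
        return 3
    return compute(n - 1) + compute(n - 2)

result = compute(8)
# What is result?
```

Build up from base cases: compute(0)=2, compute(1)=3, compute(2)=5, compute(3)=8, compute(4)=13, compute(5)=21, compute(6)=34, ..., compute(8)=89

Answer: 89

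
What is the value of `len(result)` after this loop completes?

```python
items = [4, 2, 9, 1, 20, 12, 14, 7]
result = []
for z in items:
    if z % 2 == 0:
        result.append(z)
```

Count even numbers in [4, 2, 9, 1, 20, 12, 14, 7]
`result` takes the values: [] → [4] → [4, 2] → [4, 2, 20] → [4, 2, 20, 12] → [4, 2, 20, 12, 14]
So `len(result)` = 5

Answer: 5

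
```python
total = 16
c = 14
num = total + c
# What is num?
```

Trace:
`total = 16` → total = 16
`c = 14` → c = 14
`num = total + c` → num = 30
So num = 30

Answer: 30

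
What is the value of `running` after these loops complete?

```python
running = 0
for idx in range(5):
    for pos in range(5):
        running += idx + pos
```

Sum of all idx+pos for idx,pos in 5x5
`running` takes the values: 0 → 1 → 3 → 6 → 10 → 11 → 13 → 16 → 20 → 25 → 27 → 30 → 34 → 39 → 45 → 48 → 52 → 57 → 63 → 70 → 74 → 79 → 85 → 92 → 100

Answer: 100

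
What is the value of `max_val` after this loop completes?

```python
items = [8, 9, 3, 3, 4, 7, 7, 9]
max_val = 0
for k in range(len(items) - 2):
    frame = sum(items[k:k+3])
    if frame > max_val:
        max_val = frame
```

Max sum of 3-element window in [8, 9, 3, 3, 4, 7, 7, 9]
`max_val` takes the values: 0 → 20 → 23

Answer: 23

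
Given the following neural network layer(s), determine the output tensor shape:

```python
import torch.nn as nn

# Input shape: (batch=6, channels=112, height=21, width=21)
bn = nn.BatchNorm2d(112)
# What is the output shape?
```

Input: (6, 112, 21, 21) -> Output: (6, 112, 21, 21)

Answer: (6, 112, 21, 21)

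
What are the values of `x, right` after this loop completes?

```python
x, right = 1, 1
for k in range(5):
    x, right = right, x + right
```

Fibonacci: after 5 iterations
`x, right` takes the values: (1, 1) → (1, 2) → (2, 3) → (3, 5) → (5, 8) → (8, 13)

Answer: 8, 13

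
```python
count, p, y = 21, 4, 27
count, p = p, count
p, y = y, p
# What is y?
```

Trace:
`count, p, y = 21, 4, 27` → count = 21; p = 4; y = 27
`count, p = p, count` → count = 4; p = 21
`p, y = y, p` → p = 27; y = 21
So y = 21

Answer: 21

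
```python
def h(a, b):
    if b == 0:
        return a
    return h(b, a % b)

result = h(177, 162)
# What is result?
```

h(177, 162) -> h(162, 15) -> h(15, 12) -> h(12, 3) -> h(3, 0) -> 3

Answer: 3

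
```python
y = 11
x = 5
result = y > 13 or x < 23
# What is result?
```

Trace:
`y = 11` → y = 11
`x = 5` → x = 5
`result = y > 13 or x < 23` → result = True
So result = True

Answer: True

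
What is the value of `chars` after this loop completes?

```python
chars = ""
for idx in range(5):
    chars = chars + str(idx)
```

Concatenate digits 0 to 4
`chars` takes the values: "" → "0" → "01" → "012" → "0123" → "01234"

Answer: "01234"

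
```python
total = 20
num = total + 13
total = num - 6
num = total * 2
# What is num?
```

Trace:
`total = 20` → total = 20
`num = total + 13` → num = 33
`total = num - 6` → total = 27
`num = total * 2` → num = 54
So num = 54

Answer: 54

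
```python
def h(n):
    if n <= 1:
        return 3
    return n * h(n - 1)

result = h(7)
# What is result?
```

h(7) = 7 * 6 * 5 * 4 * 3 * 2 * 3 = 15120

Answer: 15120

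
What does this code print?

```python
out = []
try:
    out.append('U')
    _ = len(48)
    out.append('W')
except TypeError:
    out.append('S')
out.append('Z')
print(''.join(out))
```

Execution trace: 'U' (try body) → 'S' (except TypeError) → 'Z' (after the try/except). Output: USZ

Answer: USZ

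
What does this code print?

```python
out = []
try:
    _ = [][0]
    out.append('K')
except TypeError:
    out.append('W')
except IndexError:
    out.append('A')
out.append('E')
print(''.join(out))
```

Execution trace: 'A' (except IndexError) → 'E' (after the try/except). Output: AE

Answer: AE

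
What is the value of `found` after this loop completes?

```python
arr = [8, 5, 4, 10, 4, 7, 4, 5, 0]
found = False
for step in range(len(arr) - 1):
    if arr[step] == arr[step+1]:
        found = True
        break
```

Check consecutive duplicates in [8, 5, 4, 10, 4, 7, 4, 5, 0]
`found` takes the values: False

Answer: False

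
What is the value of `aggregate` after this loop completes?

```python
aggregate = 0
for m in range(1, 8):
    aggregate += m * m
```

Sum of squares 1² to 7² = 140
`aggregate` takes the values: 0 → 1 → 5 → 14 → 30 → 55 → 91 → 140

Answer: 140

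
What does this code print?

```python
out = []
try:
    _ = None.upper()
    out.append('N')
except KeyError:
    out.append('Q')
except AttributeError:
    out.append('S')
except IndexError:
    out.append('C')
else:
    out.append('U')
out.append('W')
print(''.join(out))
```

Execution trace: 'S' (except AttributeError) → 'W' (after the try/except). Output: SW

Answer: SW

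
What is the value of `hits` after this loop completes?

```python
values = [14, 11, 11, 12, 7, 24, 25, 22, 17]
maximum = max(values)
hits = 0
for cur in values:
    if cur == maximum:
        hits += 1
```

Count of max value 25 in [14, 11, 11, 12, 7, 24, 25, 22, 17]
`hits` takes the values: 0 → 1

Answer: 1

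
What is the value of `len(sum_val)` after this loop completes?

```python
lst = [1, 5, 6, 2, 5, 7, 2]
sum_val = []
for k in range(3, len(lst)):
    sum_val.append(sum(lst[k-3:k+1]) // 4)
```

Number of 4-element averages
`sum_val` takes the values: [] → [3] → [3, 4] → [3, 4, 5] → [3, 4, 5, 4]
So `len(sum_val)` = 4

Answer: 4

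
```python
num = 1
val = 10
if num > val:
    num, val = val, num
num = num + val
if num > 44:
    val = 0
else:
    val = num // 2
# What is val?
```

Trace:
`num = 1` → num = 1
`val = 10` → val = 10
`if num > val: ...` → num > val is False → no variable changes
`num = num + val` → num = 11
`if num > 44: ...` → num > 44 is False, take else branch → val = 5
So val = 5

Answer: 5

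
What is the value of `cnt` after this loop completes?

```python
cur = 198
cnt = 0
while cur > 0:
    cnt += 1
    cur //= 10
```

Count digits by repeated division by 10
`cnt` takes the values: 0 → 1 → 2 → 3

Answer: 3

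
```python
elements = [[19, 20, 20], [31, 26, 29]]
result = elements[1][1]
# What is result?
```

Trace:
`elements = [[19, 20, 20], [31, 26, 29]]` → elements = [[19, 20, 20], [31, 26, 29]]
`result = elements[1][1]` → result = 26
So result = 26

Answer: 26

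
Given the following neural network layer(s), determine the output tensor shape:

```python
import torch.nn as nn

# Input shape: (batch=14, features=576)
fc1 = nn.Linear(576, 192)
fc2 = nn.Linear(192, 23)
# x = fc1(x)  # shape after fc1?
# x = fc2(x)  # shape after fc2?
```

Input: (14, 576) -> after fc1: (14, 192) -> Output: (14, 23)

Answer: (14, 23)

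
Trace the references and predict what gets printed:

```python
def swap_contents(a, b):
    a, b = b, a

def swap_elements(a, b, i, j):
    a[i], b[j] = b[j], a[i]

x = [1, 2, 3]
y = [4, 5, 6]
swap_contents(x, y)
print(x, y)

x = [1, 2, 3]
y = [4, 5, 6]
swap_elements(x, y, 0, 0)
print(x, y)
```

Key concept: parameter rebinding vs mutation.
Step by step:
`x = [1, 2, 3]` → x = [1, 2, 3]
`y = [4, 5, 6]` → y = [4, 5, 6]
`swap_contents(x, y)` → no visible change to tracked variables
`print(x, y)` → prints [1, 2, 3] [4, 5, 6]
`x = [1, 2, 3]` → x = [1, 2, 3]
`y = [4, 5, 6]` → y = [4, 5, 6]
`swap_elements(x, y, 0, 0)` → x = [4, 2, 3]; y = [1, 5, 6]
`print(x, y)` → prints [4, 2, 3] [1, 5, 6]

Answer:
[1, 2, 3] [4, 5, 6]
[4, 2, 3] [1, 5, 6]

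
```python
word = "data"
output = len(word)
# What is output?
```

Trace:
`word = "data"` → word = 'data'
`output = len(word)` → output = 4
So output = 4

Answer: 4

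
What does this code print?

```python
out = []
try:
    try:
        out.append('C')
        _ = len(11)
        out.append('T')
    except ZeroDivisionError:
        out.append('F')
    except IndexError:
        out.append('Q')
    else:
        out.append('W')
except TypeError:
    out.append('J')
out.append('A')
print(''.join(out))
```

Execution trace: 'C' (try body) → 'J' (outer except TypeError) → 'A' (after the try/except). Output: CJA

Answer: CJA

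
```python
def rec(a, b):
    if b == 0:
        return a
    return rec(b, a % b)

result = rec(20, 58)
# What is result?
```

rec(20, 58) -> rec(58, 20) -> rec(20, 18) -> rec(18, 2) -> rec(2, 0) -> 2

Answer: 2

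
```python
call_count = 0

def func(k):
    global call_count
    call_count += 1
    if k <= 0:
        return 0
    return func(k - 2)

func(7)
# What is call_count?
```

Linear recursion stepping by 2: 5 calls from k=7 down to ≤0.

Answer: 5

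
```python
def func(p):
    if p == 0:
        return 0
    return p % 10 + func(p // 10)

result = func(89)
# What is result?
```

Sum of digits of 89: 9 + 8 = 17

Answer: 17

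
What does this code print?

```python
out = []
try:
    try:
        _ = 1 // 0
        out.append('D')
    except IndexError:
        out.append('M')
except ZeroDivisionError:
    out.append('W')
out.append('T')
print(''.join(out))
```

Execution trace: 'W' (outer except ZeroDivisionError) → 'T' (after the try/except). Output: WT

Answer: WT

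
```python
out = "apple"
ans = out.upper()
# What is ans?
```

Trace:
`out = "apple"` → out = 'apple'
`ans = out.upper()` → ans = 'APPLE'
So ans = 'APPLE'

Answer: 'APPLE'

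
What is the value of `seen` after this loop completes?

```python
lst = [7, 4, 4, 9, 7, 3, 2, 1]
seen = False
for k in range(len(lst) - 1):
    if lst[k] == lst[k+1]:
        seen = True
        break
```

Check consecutive duplicates in [7, 4, 4, 9, 7, 3, 2, 1]
`seen` takes the values: False → True

Answer: True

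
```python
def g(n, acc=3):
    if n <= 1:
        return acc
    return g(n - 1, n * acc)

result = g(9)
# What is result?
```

Accumulator trace (n, acc): (9, 3) -> (8, 27) -> (7, 216) -> (6, 1512) -> (5, 9072) -> (4, 45360) -> (3, 181440) -> (2, 544320) -> (1, 1088640) -> return 1088640

Answer: 1088640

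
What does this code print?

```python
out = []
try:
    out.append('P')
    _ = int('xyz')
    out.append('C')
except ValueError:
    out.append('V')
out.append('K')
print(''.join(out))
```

Execution trace: 'P' (try body) → 'V' (except ValueError) → 'K' (after the try/except). Output: PVK

Answer: PVK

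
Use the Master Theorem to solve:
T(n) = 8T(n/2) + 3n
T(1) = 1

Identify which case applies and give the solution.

a=8, b=2, f(n)=3n. log_2(8) = 3. Since c=1 < 3, Case 1 applies: T(n) = Θ(n^log_b(a)) = O(n^3).

Answer: O(n^3) - Case 1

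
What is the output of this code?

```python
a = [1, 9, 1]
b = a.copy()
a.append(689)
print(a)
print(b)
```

Key concept: list.copy() creates independent copy.
Step by step:
`a = [1, 9, 1]` → a = [1, 9, 1]
`b = a.copy()` → b = [1, 9, 1]
`a.append(689)` → a = [1, 9, 1, 689]
`print(a)` → prints [1, 9, 1, 689]
`print(b)` → prints [1, 9, 1]

Answer:
[1, 9, 1, 689]
[1, 9, 1]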